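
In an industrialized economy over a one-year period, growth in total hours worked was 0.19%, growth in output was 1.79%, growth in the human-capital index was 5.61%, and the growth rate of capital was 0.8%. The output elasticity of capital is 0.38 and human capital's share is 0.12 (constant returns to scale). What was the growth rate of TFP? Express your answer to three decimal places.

Labor's share = 1 − 0.38 − 0.12 = 0.5.
Capital: 0.38 × 0.8 = 0.304 pp.
The human-capital index: 0.12 × 5.61 = 0.6732 pp.
Total hours worked: 0.5 × 0.19 = 0.095 pp.
TFP growth = 1.79 − 1.0722 = 0.7178%.

TFP grew 0.718%.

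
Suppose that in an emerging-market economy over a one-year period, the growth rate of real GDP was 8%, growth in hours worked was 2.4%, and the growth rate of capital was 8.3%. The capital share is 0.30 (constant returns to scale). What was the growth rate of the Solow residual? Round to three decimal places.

3.830%

Labor's share = 1 − 0.3 = 0.7.
Capital: 0.3 × 8.3 = 2.49 pp.
Hours worked: 0.7 × 2.4 = 1.68 pp.
TFP growth = 8 − 4.17 = 3.83%.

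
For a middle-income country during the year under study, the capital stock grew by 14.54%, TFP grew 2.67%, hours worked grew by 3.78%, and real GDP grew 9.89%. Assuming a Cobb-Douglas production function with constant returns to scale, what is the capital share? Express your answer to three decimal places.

The capital share is 0.320.

gY = gA + α·gK + (1−α)·gL, so gY − gA − gL = α(gK − gL).
9.89 − 2.67 − 3.78 = α × (14.54 − 3.78).
3.44 = 10.76 α, so α = 0.3197.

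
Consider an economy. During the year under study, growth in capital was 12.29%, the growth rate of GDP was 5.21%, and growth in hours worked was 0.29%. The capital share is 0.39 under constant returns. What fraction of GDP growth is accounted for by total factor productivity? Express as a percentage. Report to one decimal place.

Total factor productivity accounted for 4.6% of growth.

Labor's share = 1 − 0.39 = 0.61.
Capital: 0.39 × 12.29 = 4.7931 pp.
Hours worked: 0.61 × 0.29 = 0.1769 pp.
TFP growth = 5.21 − 4.97 = 0.24%.
TFP share of growth = 0.24 / 5.21 × 100 = 4.607%.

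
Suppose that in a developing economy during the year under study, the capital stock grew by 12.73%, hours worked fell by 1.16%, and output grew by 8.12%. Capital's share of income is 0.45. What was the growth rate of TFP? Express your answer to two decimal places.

3.03%

Labor's share = 1 − 0.45 = 0.55.
The capital stock: 0.45 × 12.73 = 5.7285 pp.
Hours worked: 0.55 × (-1.16) = -0.638 pp.
TFP growth = 8.12 − 5.0905 = 3.0295%.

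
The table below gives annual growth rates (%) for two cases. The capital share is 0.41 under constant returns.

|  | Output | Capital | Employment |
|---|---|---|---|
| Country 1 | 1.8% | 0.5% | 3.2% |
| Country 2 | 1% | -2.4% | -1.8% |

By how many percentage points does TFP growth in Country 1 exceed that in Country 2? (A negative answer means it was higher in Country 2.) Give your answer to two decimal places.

Labor's share = 1 − 0.41 = 0.59.
Country 1: TFP = 1.8 − 0.205 − 1.888 = -0.293%.
Country 2: TFP = 1 + 0.984 + 1.062 = 3.046%.
Difference = -0.293 − (3.046) = -3.339 pp.

-3.34 percentage points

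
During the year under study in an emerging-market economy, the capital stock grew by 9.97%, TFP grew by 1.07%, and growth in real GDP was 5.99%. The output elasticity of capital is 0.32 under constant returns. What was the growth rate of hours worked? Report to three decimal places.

2.544%

Labor's share = 1 − 0.32 = 0.68.
gY = gA + 0.32×9.97 + 0.68×g.
0.68×g = 5.99 − 1.07 − 3.1904 = 1.7296.
g = 1.7296 / 0.68 = 2.54353%.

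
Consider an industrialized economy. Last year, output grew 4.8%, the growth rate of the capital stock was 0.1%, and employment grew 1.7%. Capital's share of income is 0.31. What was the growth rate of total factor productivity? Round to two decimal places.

Labor's share = 1 − 0.31 = 0.69.
The capital stock: 0.31 × 0.1 = 0.031 pp.
Employment: 0.69 × 1.7 = 1.173 pp.
TFP growth = 4.8 − 1.204 = 3.596%.

Total factor productivity growth was 3.60%.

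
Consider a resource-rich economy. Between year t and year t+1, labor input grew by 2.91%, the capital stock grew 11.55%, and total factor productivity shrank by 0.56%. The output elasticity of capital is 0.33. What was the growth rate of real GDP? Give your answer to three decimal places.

5.201%

Labor's share = 1 − 0.33 = 0.67.
The capital stock: 0.33 × 11.55 = 3.8115 pp.
Labor input: 0.67 × 2.91 = 1.9497 pp.
Output growth = -0.56 + 5.7612 = 5.2012%.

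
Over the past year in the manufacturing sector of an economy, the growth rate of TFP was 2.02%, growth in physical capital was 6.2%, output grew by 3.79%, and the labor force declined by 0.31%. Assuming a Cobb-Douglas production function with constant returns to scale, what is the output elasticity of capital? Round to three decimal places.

gY = gA + α·gK + (1−α)·gL, so gY − gA − gL = α(gK − gL).
3.79 − 2.02 + 0.31 = α × (6.2 − (-0.31)).
2.08 = 6.51 α, so α = 0.31951.

The output elasticity of capital is 0.320.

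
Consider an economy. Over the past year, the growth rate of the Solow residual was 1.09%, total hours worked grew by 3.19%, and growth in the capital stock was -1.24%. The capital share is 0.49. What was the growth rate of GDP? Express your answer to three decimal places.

Labor's share = 1 − 0.49 = 0.51.
The capital stock: 0.49 × (-1.24) = -0.6076 pp.
Total hours worked: 0.51 × 3.19 = 1.6269 pp.
Output growth = 1.09 + 1.0193 = 2.1093%.

2.109%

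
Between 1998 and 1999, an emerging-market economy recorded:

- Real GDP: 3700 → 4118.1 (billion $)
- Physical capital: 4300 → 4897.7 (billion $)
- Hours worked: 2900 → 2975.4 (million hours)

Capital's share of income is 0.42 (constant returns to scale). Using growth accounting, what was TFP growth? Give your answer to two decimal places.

3.95%

Real GDP growth = (4118.1 − 3700) / 3700 = 11.3%.
Physical capital growth = (4897.7 − 4300) / 4300 = 13.9%.
Hours worked growth = (2975.4 − 2900) / 2900 = 2.6%.
Labor's share = 1 − 0.42 = 0.58.
Physical capital: 0.42 × 13.9 = 5.838 pp.
Hours worked: 0.58 × 2.6 = 1.508 pp.
TFP growth = 11.3 − 7.346 = 3.954%.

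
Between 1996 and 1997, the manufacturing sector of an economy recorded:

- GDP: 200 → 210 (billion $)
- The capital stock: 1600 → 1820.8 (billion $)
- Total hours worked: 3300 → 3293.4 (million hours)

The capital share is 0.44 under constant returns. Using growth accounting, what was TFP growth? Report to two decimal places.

GDP growth = (210 − 200) / 200 = 5%.
The capital stock growth = (1820.8 − 1600) / 1600 = 13.8%.
Total hours worked growth = (3293.4 − 3300) / 3300 = -0.2%.
Labor's share = 1 − 0.44 = 0.56.
The capital stock: 0.44 × 13.8 = 6.072 pp.
Total hours worked: 0.56 × (-0.2) = -0.112 pp.
TFP growth = 5 − 5.96 = -0.96%.

-0.96%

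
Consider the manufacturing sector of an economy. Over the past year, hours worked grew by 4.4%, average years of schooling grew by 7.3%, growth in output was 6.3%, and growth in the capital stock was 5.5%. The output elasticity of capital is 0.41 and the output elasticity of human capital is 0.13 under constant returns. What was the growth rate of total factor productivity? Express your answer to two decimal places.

Total factor productivity grew 1.07%.

Labor's share = 1 − 0.41 − 0.13 = 0.46.
The capital stock: 0.41 × 5.5 = 2.255 pp.
Average years of schooling: 0.13 × 7.3 = 0.949 pp.
Hours worked: 0.46 × 4.4 = 2.024 pp.
TFP growth = 6.3 − 5.228 = 1.072%.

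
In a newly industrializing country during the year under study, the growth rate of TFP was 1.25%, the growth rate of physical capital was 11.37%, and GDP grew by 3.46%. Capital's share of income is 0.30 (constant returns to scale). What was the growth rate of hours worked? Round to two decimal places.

-1.72%

Labor's share = 1 − 0.3 = 0.7.
gY = gA + 0.3×11.37 + 0.7×g.
0.7×g = 3.46 − 1.25 − 3.411 = -1.201.
g = -1.201 / 0.7 = -1.7157%.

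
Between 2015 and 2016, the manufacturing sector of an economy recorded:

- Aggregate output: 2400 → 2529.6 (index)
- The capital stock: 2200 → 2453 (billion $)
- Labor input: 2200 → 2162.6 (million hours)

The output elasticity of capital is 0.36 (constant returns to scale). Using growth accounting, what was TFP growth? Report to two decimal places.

Aggregate output growth = (2529.6 − 2400) / 2400 = 5.4%.
The capital stock growth = (2453 − 2200) / 2200 = 11.5%.
Labor input growth = (2162.6 − 2200) / 2200 = -1.7%.
Labor's share = 1 − 0.36 = 0.64.
The capital stock: 0.36 × 11.5 = 4.14 pp.
Labor input: 0.64 × (-1.7) = -1.088 pp.
TFP growth = 5.4 − 3.052 = 2.348%.

2.35%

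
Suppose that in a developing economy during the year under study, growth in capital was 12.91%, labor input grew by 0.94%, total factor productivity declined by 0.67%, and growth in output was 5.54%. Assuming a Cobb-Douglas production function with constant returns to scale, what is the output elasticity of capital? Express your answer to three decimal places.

gY = gA + α·gK + (1−α)·gL, so gY − gA − gL = α(gK − gL).
5.54 + 0.67 − 0.94 = α × (12.91 − 0.94).
5.27 = 11.97 α, so α = 0.44027.

0.440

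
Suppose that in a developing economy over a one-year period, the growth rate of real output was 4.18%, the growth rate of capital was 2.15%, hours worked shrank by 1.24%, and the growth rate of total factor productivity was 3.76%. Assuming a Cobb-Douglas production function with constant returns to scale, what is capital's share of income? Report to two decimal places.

gY = gA + α·gK + (1−α)·gL, so gY − gA − gL = α(gK − gL).
4.18 − 3.76 + 1.24 = α × (2.15 − (-1.24)).
1.66 = 3.39 α, so α = 0.4897.

α = 0.49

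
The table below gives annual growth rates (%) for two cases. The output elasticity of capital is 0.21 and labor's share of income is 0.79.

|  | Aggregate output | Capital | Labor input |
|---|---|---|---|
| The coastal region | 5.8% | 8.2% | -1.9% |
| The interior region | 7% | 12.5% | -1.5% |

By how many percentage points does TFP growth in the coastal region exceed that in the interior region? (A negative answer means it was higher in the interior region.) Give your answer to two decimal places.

0.02 percentage points

Labor's share = 1 − 0.21 = 0.79.
The coastal region: TFP = 5.8 − 1.722 + 1.501 = 5.579%.
The interior region: TFP = 7 − 2.625 + 1.185 = 5.56%.
Difference = 5.579 − (5.56) = 0.019 pp.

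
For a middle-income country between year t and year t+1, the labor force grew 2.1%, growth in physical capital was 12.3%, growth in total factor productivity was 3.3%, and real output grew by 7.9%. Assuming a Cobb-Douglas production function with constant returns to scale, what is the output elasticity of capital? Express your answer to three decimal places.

The output elasticity of capital is 0.245.

gY = gA + α·gK + (1−α)·gL, so gY − gA − gL = α(gK − gL).
7.9 − 3.3 − 2.1 = α × (12.3 − 2.1).
2.5 = 10.2 α, so α = 0.2451.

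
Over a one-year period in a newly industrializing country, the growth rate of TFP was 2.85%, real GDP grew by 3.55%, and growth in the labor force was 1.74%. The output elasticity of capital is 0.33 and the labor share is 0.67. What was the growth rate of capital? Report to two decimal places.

-1.41%

Labor's share = 1 − 0.33 = 0.67.
gY = gA + 0.67×1.74 + 0.33×g.
0.33×g = 3.55 − 2.85 − 1.1658 = -0.4658.
g = -0.4658 / 0.33 = -1.4115%.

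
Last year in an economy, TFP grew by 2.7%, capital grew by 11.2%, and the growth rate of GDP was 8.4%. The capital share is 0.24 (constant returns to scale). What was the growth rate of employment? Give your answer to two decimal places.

Labor's share = 1 − 0.24 = 0.76.
gY = gA + 0.24×11.2 + 0.76×g.
0.76×g = 8.4 − 2.7 − 2.688 = 3.012.
g = 3.012 / 0.76 = 3.9632%.

3.96%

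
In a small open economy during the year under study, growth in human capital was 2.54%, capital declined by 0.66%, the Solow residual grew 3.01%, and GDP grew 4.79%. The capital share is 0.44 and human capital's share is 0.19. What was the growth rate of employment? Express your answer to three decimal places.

4.291%

Labor's share = 1 − 0.44 − 0.19 = 0.37.
gY = gA + 0.44×(-0.66) + 0.19×2.54 + 0.37×g.
0.37×g = 4.79 − 3.01 − 0.1922 = 1.5878.
g = 1.5878 / 0.37 = 4.29135%.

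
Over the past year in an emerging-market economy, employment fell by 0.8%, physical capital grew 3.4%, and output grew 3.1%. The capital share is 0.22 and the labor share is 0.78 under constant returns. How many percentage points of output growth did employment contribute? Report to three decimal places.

Labor's share = 1 − 0.22 = 0.78.
Contribution = share × growth = 0.78 × (-0.8) = -0.624 pp.

-0.624 pp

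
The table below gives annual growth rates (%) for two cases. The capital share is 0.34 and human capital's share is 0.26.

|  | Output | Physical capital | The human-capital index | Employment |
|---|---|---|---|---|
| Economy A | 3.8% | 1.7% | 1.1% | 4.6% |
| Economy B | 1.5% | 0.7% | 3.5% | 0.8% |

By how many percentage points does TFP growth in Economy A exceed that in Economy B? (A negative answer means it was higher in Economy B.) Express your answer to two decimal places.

1.06 percentage points

Labor's share = 1 − 0.34 − 0.26 = 0.4.
Economy A: TFP = 3.8 − 0.578 − 0.286 − 1.84 = 1.096%.
Economy B: TFP = 1.5 − 0.238 − 0.91 − 0.32 = 0.032%.
Difference = 1.096 − (0.032) = 1.064 pp.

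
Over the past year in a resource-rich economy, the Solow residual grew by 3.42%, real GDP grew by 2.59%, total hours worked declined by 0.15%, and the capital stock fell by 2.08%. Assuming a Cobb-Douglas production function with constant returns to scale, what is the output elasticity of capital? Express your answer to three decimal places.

gY = gA + α·gK + (1−α)·gL, so gY − gA − gL = α(gK − gL).
2.59 − 3.42 + 0.15 = α × (-2.08 − (-0.15)).
-0.68 = -1.93 α, so α = 0.35233.

0.352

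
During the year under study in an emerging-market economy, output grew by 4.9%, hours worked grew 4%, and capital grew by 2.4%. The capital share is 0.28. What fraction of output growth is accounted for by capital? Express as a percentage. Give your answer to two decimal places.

13.71%

Capital contributed 0.28 × 2.4 = 0.672 pp.
Share of growth = 0.672 / 4.9 × 100 = 13.7143%.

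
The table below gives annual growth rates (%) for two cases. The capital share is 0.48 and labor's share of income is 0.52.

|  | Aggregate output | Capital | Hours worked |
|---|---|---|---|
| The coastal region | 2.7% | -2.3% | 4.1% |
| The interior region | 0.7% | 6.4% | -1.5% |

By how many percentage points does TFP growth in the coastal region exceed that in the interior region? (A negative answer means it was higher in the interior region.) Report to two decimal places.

Labor's share = 1 − 0.48 = 0.52.
The coastal region: TFP = 2.7 + 1.104 − 2.132 = 1.672%.
The interior region: TFP = 0.7 − 3.072 + 0.78 = -1.592%.
Difference = 1.672 − (-1.592) = 3.264 pp.

3.26 percentage points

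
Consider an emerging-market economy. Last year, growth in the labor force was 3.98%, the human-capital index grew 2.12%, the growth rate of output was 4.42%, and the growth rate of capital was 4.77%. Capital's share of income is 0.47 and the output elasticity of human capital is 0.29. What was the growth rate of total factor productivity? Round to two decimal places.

0.61%

Labor's share = 1 − 0.47 − 0.29 = 0.24.
Capital: 0.47 × 4.77 = 2.2419 pp.
The human-capital index: 0.29 × 2.12 = 0.6148 pp.
The labor force: 0.24 × 3.98 = 0.9552 pp.
TFP growth = 4.42 − 3.8119 = 0.6081%.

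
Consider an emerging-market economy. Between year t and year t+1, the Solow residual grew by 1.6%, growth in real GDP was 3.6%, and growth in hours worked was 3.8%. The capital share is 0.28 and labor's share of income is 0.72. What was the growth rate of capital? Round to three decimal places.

Labor's share = 1 − 0.28 = 0.72.
gY = gA + 0.72×3.8 + 0.28×g.
0.28×g = 3.6 − 1.6 − 2.736 = -0.736.
g = -0.736 / 0.28 = -2.62857%.

-2.629%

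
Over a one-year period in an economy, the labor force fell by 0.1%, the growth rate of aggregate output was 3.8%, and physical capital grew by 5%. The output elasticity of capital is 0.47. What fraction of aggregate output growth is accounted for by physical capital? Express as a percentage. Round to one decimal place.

Physical capital accounted for 61.8% of growth.

Physical capital contributed 0.47 × 5 = 2.35 pp.
Share of growth = 2.35 / 3.8 × 100 = 61.842%.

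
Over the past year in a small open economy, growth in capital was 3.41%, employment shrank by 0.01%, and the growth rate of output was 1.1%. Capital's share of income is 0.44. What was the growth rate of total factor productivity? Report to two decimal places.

-0.39%

Labor's share = 1 − 0.44 = 0.56.
Capital: 0.44 × 3.41 = 1.5004 pp.
Employment: 0.56 × (-0.01) = -0.0056 pp.
TFP growth = 1.1 − 1.4948 = -0.3948%.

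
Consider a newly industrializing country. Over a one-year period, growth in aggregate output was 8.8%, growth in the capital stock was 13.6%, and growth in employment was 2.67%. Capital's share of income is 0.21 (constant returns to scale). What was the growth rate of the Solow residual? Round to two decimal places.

Labor's share = 1 − 0.21 = 0.79.
The capital stock: 0.21 × 13.6 = 2.856 pp.
Employment: 0.79 × 2.67 = 2.1093 pp.
TFP growth = 8.8 − 4.9653 = 3.8347%.

The Solow residual grew 3.83%.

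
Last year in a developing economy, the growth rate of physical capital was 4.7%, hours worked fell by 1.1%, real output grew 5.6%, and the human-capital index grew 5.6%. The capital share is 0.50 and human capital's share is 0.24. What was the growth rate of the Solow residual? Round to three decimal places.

2.192%

Labor's share = 1 − 0.5 − 0.24 = 0.26.
Physical capital: 0.5 × 4.7 = 2.35 pp.
The human-capital index: 0.24 × 5.6 = 1.344 pp.
Hours worked: 0.26 × (-1.1) = -0.286 pp.
TFP growth = 5.6 − 3.408 = 2.192%.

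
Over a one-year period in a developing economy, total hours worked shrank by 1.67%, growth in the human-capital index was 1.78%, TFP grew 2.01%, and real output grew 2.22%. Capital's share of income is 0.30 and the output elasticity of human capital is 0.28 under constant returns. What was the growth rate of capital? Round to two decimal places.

Capital grew 1.38%.

Labor's share = 1 − 0.3 − 0.28 = 0.42.
gY = gA + 0.28×1.78 + 0.42×(-1.67) + 0.3×g.
0.3×g = 2.22 − 2.01 + 0.203 = 0.413.
g = 0.413 / 0.3 = 1.3767%.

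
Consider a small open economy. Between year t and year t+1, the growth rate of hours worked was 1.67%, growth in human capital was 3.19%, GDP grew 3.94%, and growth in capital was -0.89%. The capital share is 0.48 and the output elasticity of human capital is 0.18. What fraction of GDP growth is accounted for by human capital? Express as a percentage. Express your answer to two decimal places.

14.57%

Human capital contributed 0.18 × 3.19 = 0.5742 pp.
Share of growth = 0.5742 / 3.94 × 100 = 14.5736%.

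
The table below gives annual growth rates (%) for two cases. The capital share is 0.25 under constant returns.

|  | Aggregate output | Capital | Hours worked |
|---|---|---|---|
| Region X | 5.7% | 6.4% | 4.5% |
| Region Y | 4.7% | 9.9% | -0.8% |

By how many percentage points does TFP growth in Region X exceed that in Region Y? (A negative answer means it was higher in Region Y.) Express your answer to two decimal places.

-2.10 percentage points

Labor's share = 1 − 0.25 = 0.75.
Region X: TFP = 5.7 − 1.6 − 3.375 = 0.725%.
Region Y: TFP = 4.7 − 2.475 + 0.6 = 2.825%.
Difference = 0.725 − (2.825) = -2.1 pp.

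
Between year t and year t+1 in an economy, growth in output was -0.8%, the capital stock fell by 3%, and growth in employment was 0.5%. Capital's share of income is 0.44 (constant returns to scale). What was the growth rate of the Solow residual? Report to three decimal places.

0.240%

Labor's share = 1 − 0.44 = 0.56.
The capital stock: 0.44 × (-3) = -1.32 pp.
Employment: 0.56 × 0.5 = 0.28 pp.
TFP growth = -0.8 + 1.04 = 0.24%.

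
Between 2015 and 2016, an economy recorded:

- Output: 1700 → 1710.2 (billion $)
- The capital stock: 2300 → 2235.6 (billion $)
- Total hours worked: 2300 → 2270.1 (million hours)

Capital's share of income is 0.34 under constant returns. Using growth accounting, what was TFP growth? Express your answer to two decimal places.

Output growth = (1710.2 − 1700) / 1700 = 0.6%.
The capital stock growth = (2235.6 − 2300) / 2300 = -2.8%.
Total hours worked growth = (2270.1 − 2300) / 2300 = -1.3%.
Labor's share = 1 − 0.34 = 0.66.
The capital stock: 0.34 × (-2.8) = -0.952 pp.
Total hours worked: 0.66 × (-1.3) = -0.858 pp.
TFP growth = 0.6 + 1.81 = 2.41%.

2.41%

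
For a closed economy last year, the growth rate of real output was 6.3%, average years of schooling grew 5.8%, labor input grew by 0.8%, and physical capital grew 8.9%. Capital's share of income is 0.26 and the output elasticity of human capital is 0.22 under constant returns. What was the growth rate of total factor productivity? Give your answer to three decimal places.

Labor's share = 1 − 0.26 − 0.22 = 0.52.
Physical capital: 0.26 × 8.9 = 2.314 pp.
Average years of schooling: 0.22 × 5.8 = 1.276 pp.
Labor input: 0.52 × 0.8 = 0.416 pp.
TFP growth = 6.3 − 4.006 = 2.294%.

Total factor productivity grew 2.294%.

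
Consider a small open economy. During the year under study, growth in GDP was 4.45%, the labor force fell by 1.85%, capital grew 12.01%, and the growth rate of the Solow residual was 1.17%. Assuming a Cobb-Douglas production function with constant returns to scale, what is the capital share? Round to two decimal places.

α = 0.37

gY = gA + α·gK + (1−α)·gL, so gY − gA − gL = α(gK − gL).
4.45 − 1.17 + 1.85 = α × (12.01 − (-1.85)).
5.13 = 13.86 α, so α = 0.3701.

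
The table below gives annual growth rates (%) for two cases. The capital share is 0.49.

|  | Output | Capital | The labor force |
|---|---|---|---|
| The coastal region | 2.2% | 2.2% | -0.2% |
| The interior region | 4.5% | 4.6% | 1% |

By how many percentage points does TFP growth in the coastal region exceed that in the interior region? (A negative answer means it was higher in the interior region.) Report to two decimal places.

Labor's share = 1 − 0.49 = 0.51.
The coastal region: TFP = 2.2 − 1.078 + 0.102 = 1.224%.
The interior region: TFP = 4.5 − 2.254 − 0.51 = 1.736%.
Difference = 1.224 − (1.736) = -0.512 pp.

-0.51 percentage points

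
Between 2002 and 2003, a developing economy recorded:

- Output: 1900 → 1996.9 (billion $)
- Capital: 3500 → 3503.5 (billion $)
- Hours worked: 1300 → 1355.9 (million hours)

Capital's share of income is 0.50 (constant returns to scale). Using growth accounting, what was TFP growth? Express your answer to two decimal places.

2.90%

Output growth = (1996.9 − 1900) / 1900 = 5.1%.
Capital growth = (3503.5 − 3500) / 3500 = 0.1%.
Hours worked growth = (1355.9 − 1300) / 1300 = 4.3%.
Labor's share = 1 − 0.5 = 0.5.
Capital: 0.5 × 0.1 = 0.05 pp.
Hours worked: 0.5 × 4.3 = 2.15 pp.
TFP growth = 5.1 − 2.2 = 2.9%.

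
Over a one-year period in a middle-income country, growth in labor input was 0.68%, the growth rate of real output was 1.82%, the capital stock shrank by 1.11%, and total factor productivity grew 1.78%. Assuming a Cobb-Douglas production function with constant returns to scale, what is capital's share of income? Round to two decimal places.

gY = gA + α·gK + (1−α)·gL, so gY − gA − gL = α(gK − gL).
1.82 − 1.78 − 0.68 = α × (-1.11 − 0.68).
-0.64 = -1.79 α, so α = 0.3575.

Capital's share of income is 0.36.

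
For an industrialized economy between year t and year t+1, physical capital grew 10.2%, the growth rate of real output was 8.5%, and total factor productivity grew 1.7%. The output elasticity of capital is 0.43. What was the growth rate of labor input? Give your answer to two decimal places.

4.24%

Labor's share = 1 − 0.43 = 0.57.
gY = gA + 0.43×10.2 + 0.57×g.
0.57×g = 8.5 − 1.7 − 4.386 = 2.414.
g = 2.414 / 0.57 = 4.2351%.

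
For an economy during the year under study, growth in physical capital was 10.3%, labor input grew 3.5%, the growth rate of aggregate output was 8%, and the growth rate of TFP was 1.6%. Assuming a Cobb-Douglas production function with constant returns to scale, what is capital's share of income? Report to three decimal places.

α = 0.426

gY = gA + α·gK + (1−α)·gL, so gY − gA − gL = α(gK − gL).
8 − 1.6 − 3.5 = α × (10.3 − 3.5).
2.9 = 6.8 α, so α = 0.42647.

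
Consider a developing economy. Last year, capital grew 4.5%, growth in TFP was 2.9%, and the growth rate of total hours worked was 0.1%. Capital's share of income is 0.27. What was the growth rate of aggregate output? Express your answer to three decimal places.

Aggregate output grew 4.188%.

Labor's share = 1 − 0.27 = 0.73.
Capital: 0.27 × 4.5 = 1.215 pp.
Total hours worked: 0.73 × 0.1 = 0.073 pp.
Output growth = 2.9 + 1.288 = 4.188%.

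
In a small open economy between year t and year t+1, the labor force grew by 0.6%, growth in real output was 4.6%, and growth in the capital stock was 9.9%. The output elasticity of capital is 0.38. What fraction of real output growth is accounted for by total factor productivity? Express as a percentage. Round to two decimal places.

Labor's share = 1 − 0.38 = 0.62.
The capital stock: 0.38 × 9.9 = 3.762 pp.
The labor force: 0.62 × 0.6 = 0.372 pp.
TFP growth = 4.6 − 4.134 = 0.466%.
TFP share of growth = 0.466 / 4.6 × 100 = 10.1304%.

Total factor productivity accounted for 10.13% of growth.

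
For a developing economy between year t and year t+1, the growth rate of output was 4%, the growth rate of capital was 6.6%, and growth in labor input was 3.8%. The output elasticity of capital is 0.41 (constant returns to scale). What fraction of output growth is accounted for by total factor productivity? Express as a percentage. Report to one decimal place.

Labor's share = 1 − 0.41 = 0.59.
Capital: 0.41 × 6.6 = 2.706 pp.
Labor input: 0.59 × 3.8 = 2.242 pp.
TFP growth = 4 − 4.948 = -0.948%.
TFP share of growth = -0.948 / 4 × 100 = -23.7%.

Total factor productivity accounted for -23.7% of growth.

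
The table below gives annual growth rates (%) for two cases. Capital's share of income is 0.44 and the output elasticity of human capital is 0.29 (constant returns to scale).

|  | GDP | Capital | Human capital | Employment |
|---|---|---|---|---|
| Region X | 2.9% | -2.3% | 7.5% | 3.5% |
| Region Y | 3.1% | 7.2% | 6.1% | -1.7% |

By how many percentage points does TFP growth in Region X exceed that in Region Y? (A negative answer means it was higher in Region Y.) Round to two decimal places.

Labor's share = 1 − 0.44 − 0.29 = 0.27.
Region X: TFP = 2.9 + 1.012 − 2.175 − 0.945 = 0.792%.
Region Y: TFP = 3.1 − 3.168 − 1.769 + 0.459 = -1.378%.
Difference = 0.792 − (-1.378) = 2.17 pp.

2.17 percentage points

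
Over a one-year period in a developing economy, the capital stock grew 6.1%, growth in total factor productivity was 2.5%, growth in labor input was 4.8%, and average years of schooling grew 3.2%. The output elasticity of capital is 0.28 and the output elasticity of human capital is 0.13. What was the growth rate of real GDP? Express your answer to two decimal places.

Labor's share = 1 − 0.28 − 0.13 = 0.59.
The capital stock: 0.28 × 6.1 = 1.708 pp.
Average years of schooling: 0.13 × 3.2 = 0.416 pp.
Labor input: 0.59 × 4.8 = 2.832 pp.
Output growth = 2.5 + 4.956 = 7.456%.

Real GDP growth was 7.46%.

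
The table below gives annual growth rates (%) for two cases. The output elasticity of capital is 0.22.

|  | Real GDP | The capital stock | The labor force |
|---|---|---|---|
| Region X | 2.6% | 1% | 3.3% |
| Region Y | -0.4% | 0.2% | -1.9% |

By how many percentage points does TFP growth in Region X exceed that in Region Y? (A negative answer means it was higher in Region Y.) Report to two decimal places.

Labor's share = 1 − 0.22 = 0.78.
Region X: TFP = 2.6 − 0.22 − 2.574 = -0.194%.
Region Y: TFP = -0.4 − 0.044 + 1.482 = 1.038%.
Difference = -0.194 − (1.038) = -1.232 pp.

-1.23 percentage points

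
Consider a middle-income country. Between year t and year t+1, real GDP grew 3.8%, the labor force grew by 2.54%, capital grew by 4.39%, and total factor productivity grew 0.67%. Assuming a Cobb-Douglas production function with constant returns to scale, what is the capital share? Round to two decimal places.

α = 0.32

gY = gA + α·gK + (1−α)·gL, so gY − gA − gL = α(gK − gL).
3.8 − 0.67 − 2.54 = α × (4.39 − 2.54).
0.59 = 1.85 α, so α = 0.3189.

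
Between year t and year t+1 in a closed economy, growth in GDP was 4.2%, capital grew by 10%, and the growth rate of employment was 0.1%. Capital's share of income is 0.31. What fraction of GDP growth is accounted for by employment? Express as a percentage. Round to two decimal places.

Labor's share = 1 − 0.31 = 0.69.
Employment contributed 0.69 × 0.1 = 0.069 pp.
Share of growth = 0.069 / 4.2 × 100 = 1.6429%.

1.64%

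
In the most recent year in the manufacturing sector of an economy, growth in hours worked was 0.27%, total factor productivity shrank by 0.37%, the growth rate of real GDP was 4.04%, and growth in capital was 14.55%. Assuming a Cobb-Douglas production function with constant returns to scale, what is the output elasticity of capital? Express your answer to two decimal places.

The output elasticity of capital is 0.29.

gY = gA + α·gK + (1−α)·gL, so gY − gA − gL = α(gK − gL).
4.04 + 0.37 − 0.27 = α × (14.55 − 0.27).
4.14 = 14.28 α, so α = 0.2899.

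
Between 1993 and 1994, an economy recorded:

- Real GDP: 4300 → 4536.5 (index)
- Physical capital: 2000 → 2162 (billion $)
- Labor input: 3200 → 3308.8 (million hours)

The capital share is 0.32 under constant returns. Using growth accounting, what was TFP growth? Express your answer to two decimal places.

Real GDP growth = (4536.5 − 4300) / 4300 = 5.5%.
Physical capital growth = (2162 − 2000) / 2000 = 8.1%.
Labor input growth = (3308.8 − 3200) / 3200 = 3.4%.
Labor's share = 1 − 0.32 = 0.68.
Physical capital: 0.32 × 8.1 = 2.592 pp.
Labor input: 0.68 × 3.4 = 2.312 pp.
TFP growth = 5.5 − 4.904 = 0.596%.

TFP growth was 0.60%.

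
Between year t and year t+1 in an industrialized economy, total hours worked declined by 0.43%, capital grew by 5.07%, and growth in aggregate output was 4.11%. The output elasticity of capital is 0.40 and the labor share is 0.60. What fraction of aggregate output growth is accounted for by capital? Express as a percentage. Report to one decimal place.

Capital contributed 0.4 × 5.07 = 2.028 pp.
Share of growth = 2.028 / 4.11 × 100 = 49.343%.

49.3%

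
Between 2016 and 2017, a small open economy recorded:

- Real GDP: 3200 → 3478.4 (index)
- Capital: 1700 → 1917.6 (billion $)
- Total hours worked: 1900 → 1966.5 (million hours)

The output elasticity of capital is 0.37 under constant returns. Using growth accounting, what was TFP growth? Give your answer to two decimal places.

Real GDP growth = (3478.4 − 3200) / 3200 = 8.7%.
Capital growth = (1917.6 − 1700) / 1700 = 12.8%.
Total hours worked growth = (1966.5 − 1900) / 1900 = 3.5%.
Labor's share = 1 − 0.37 = 0.63.
Capital: 0.37 × 12.8 = 4.736 pp.
Total hours worked: 0.63 × 3.5 = 2.205 pp.
TFP growth = 8.7 − 6.941 = 1.759%.

1.76%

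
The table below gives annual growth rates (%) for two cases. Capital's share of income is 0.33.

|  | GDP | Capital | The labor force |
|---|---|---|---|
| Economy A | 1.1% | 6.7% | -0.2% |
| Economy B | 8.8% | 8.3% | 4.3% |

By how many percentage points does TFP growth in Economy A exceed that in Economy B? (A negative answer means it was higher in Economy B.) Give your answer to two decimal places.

-4.16 percentage points

Labor's share = 1 − 0.33 = 0.67.
Economy A: TFP = 1.1 − 2.211 + 0.134 = -0.977%.
Economy B: TFP = 8.8 − 2.739 − 2.881 = 3.18%.
Difference = -0.977 − (3.18) = -4.157 pp.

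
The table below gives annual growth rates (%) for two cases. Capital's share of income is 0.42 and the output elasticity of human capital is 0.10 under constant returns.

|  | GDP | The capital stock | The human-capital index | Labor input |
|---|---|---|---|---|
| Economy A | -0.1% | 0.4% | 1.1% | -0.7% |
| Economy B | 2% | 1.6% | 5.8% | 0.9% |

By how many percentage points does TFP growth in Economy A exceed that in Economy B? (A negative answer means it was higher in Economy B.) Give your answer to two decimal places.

-0.36 percentage points

Labor's share = 1 − 0.42 − 0.1 = 0.48.
Economy A: TFP = -0.1 − 0.168 − 0.11 + 0.336 = -0.042%.
Economy B: TFP = 2 − 0.672 − 0.58 − 0.432 = 0.316%.
Difference = -0.042 − (0.316) = -0.358 pp.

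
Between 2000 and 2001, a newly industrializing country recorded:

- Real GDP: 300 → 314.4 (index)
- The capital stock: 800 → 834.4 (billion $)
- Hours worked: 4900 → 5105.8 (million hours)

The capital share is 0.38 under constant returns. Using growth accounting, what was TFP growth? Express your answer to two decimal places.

Real GDP growth = (314.4 − 300) / 300 = 4.8%.
The capital stock growth = (834.4 − 800) / 800 = 4.3%.
Hours worked growth = (5105.8 − 4900) / 4900 = 4.2%.
Labor's share = 1 − 0.38 = 0.62.
The capital stock: 0.38 × 4.3 = 1.634 pp.
Hours worked: 0.62 × 4.2 = 2.604 pp.
TFP growth = 4.8 − 4.238 = 0.562%.

0.56%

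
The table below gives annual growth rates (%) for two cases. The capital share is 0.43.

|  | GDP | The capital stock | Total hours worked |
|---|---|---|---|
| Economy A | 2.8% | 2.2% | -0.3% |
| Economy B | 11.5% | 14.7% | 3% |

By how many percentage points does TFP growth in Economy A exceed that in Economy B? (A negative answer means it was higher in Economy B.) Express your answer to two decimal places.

Labor's share = 1 − 0.43 = 0.57.
Economy A: TFP = 2.8 − 0.946 + 0.171 = 2.025%.
Economy B: TFP = 11.5 − 6.321 − 1.71 = 3.469%.
Difference = 2.025 − (3.469) = -1.444 pp.

-1.44 percentage points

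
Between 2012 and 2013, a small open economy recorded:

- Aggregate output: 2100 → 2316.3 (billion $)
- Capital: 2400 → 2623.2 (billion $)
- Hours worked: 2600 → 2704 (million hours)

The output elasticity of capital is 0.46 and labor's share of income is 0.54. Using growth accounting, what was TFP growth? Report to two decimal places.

TFP grew 3.86%.

Aggregate output growth = (2316.3 − 2100) / 2100 = 10.3%.
Capital growth = (2623.2 − 2400) / 2400 = 9.3%.
Hours worked growth = (2704 − 2600) / 2600 = 4%.
Labor's share = 1 − 0.46 = 0.54.
Capital: 0.46 × 9.3 = 4.278 pp.
Hours worked: 0.54 × 4 = 2.16 pp.
TFP growth = 10.3 − 6.438 = 3.862%.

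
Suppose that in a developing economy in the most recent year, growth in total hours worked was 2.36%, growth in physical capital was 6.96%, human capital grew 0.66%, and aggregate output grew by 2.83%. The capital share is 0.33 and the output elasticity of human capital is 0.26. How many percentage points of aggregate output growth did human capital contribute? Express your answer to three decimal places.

0.172 percentage points

Contribution = share × growth = 0.26 × 0.66 = 0.1716 pp.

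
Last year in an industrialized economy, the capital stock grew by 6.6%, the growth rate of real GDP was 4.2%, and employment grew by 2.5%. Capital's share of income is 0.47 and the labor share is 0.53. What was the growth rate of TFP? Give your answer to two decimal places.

Labor's share = 1 − 0.47 = 0.53.
The capital stock: 0.47 × 6.6 = 3.102 pp.
Employment: 0.53 × 2.5 = 1.325 pp.
TFP growth = 4.2 − 4.427 = -0.227%.

-0.23%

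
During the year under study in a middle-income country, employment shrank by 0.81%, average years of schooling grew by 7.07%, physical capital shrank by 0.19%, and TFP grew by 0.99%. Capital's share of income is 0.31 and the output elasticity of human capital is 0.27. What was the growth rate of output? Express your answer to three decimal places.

2.500%

Labor's share = 1 − 0.31 − 0.27 = 0.42.
Physical capital: 0.31 × (-0.19) = -0.0589 pp.
Average years of schooling: 0.27 × 7.07 = 1.9089 pp.
Employment: 0.42 × (-0.81) = -0.3402 pp.
Output growth = 0.99 + 1.5098 = 2.4998%.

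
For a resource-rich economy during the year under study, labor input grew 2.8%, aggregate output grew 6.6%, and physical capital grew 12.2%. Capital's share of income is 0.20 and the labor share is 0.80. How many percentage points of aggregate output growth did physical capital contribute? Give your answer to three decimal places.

Contribution = share × growth = 0.2 × 12.2 = 2.44 pp.

2.440 percentage points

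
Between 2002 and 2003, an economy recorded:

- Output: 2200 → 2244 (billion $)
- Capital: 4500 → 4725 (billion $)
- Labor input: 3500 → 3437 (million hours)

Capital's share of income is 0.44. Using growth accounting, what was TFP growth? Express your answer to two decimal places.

0.81%

Output growth = (2244 − 2200) / 2200 = 2%.
Capital growth = (4725 − 4500) / 4500 = 5%.
Labor input growth = (3437 − 3500) / 3500 = -1.8%.
Labor's share = 1 − 0.44 = 0.56.
Capital: 0.44 × 5 = 2.2 pp.
Labor input: 0.56 × (-1.8) = -1.008 pp.
TFP growth = 2 − 1.192 = 0.808%.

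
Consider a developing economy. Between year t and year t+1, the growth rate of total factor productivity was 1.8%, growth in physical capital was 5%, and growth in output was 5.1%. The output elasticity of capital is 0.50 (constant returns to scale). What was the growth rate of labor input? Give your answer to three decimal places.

Labor's share = 1 − 0.5 = 0.5.
gY = gA + 0.5×5 + 0.5×g.
0.5×g = 5.1 − 1.8 − 2.5 = 0.8.
g = 0.8 / 0.5 = 1.6%.

1.600%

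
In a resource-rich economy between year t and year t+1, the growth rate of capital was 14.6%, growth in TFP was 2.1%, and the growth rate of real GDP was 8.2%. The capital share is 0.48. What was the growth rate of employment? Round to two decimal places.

Labor's share = 1 − 0.48 = 0.52.
gY = gA + 0.48×14.6 + 0.52×g.
0.52×g = 8.2 − 2.1 − 7.008 = -0.908.
g = -0.908 / 0.52 = -1.7462%.

-1.75%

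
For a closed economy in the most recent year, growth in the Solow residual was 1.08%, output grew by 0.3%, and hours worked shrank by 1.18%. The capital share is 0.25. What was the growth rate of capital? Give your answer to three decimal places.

Labor's share = 1 − 0.25 = 0.75.
gY = gA + 0.75×(-1.18) + 0.25×g.
0.25×g = 0.3 − 1.08 + 0.885 = 0.105.
g = 0.105 / 0.25 = 0.42%.

0.420%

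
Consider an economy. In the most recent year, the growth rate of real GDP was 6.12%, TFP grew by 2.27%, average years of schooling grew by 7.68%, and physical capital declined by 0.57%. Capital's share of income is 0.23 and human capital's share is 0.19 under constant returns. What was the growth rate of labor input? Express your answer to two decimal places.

Labor's share = 1 − 0.23 − 0.19 = 0.58.
gY = gA + 0.23×(-0.57) + 0.19×7.68 + 0.58×g.
0.58×g = 6.12 − 2.27 − 1.3281 = 2.5219.
g = 2.5219 / 0.58 = 4.3481%.

4.35%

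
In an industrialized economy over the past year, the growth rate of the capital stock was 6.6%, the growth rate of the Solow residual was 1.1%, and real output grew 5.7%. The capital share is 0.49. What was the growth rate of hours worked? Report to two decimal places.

2.68%

Labor's share = 1 − 0.49 = 0.51.
gY = gA + 0.49×6.6 + 0.51×g.
0.51×g = 5.7 − 1.1 − 3.234 = 1.366.
g = 1.366 / 0.51 = 2.6784%.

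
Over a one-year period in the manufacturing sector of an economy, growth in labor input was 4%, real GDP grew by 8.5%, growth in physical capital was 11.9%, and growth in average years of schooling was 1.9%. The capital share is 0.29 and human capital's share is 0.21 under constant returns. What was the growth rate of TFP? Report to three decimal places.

2.650%

Labor's share = 1 − 0.29 − 0.21 = 0.5.
Physical capital: 0.29 × 11.9 = 3.451 pp.
Average years of schooling: 0.21 × 1.9 = 0.399 pp.
Labor input: 0.5 × 4 = 2 pp.
TFP growth = 8.5 − 5.85 = 2.65%.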